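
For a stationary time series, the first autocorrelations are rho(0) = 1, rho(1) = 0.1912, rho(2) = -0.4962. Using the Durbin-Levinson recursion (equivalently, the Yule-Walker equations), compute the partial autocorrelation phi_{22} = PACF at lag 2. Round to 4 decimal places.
\phi_{22} = -0.5530

The PACF at lag k is phi_{kk}, the last component of the solution
to the Yule-Walker system G_k phi = r_k where
  (G_k)_{ij} = rho(|i - j|), (r_k)_i = rho(i), i,j = 1..k.
Equivalently, Durbin-Levinson gives phi_{kk} iteratively:
  phi_{11} = rho(1)
  phi_{kk} = [rho(k) - sum_{j=1..k-1} phi_{k-1,j} rho(k-j)]
            / [1 - sum_{j=1..k-1} phi_{k-1,j} rho(j)],
  phi_{k,j} = phi_{k-1,j} - phi_{kk} phi_{k-1,k-j},  j = 1..k-1.
Step k = 1:
  phi_11 = rho(1) = 0.1912.
Step k = 2:
  phi_22 = [rho(2) - phi_11 rho(1)] / [1 - phi_11 rho(1)] = [-0.4962 - (0.1912)(0.1912)] / [1 - (0.1912)(0.1912)]
         = -0.53275744 / 0.96344256 = -0.553.
Therefore phi_{22} = -0.5530.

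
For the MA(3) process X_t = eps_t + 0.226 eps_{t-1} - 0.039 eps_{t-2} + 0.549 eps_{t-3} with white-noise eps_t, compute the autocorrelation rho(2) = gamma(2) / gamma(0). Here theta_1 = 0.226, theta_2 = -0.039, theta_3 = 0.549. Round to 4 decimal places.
\rho(2) = 0.0628

For an MA(q) process with theta_0 = 1, the autocovariance is
  gamma(k) = sigma^2 * sum_{i=0..q-k} theta_i * theta_{i+k},
and rho(k) = gamma(k) / gamma(0). Sigma^2 cancels.
  numerator   = (1)*(-0.039) + (0.226)*(0.549) = 0.085074.
  denominator = (1)^2 + (0.226)^2 + (-0.039)^2 + (0.549)^2 = 1.353998.
  rho(2) = 0.085074 / 1.353998 = 0.0628.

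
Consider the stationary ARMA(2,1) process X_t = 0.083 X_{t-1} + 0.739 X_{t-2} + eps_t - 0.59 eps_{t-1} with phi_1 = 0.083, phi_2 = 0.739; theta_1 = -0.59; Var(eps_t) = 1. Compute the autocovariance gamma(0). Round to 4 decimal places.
\gamma(0) = 2.3846

Multiply the model equation by X_{t-k} and take expectations. With theta_0 = psi_0 = 1 and psi_j the MA(infinity) weights, this gives
  gamma(k) - sum_i phi_i gamma(k-i) = c_k,
  c_k = sigma^2 * sum_{j=k..q} theta_j psi_{j-k}   (c_k = 0 for k > q),
using gamma(-m) = gamma(m).
psi-weights needed (psi_j = theta_j + sum_i phi_i psi_{j-i}):
  psi_1 = theta_1 + phi_1 = -0.59 + (0.083) = -0.507
Right-hand sides:
  c_0 = sigma^2 (1 + theta_1 psi_1) = 1 * (1 + (-0.59)(-0.507)) = 1 * 1.29913 = 1.29913
  c_1 = sigma^2 theta_1 = 1 * (-0.59) = -0.59
  c_2 = 0
Equations for k = 0, 1, 2 (AR order 2, c_2 = 0):
  (E0) gamma(0) = phi_1 gamma(1) + phi_2 gamma(2) + c_0
  (E1) gamma(1) = phi_1 gamma(0) + phi_2 gamma(1) + c_1
  (E2) gamma(2) = phi_1 gamma(1) + phi_2 gamma(0)
From (E1): gamma(1) = A gamma(0) + B with
  A = phi_1 / (1 - phi_2) = 0.083 / 0.261 = 0.318008,   B = c_1 / (1 - phi_2) = -0.59 / 0.261 = -2.260536.
Insert (E2) into (E0): gamma(0) (1 - phi_2^2) = phi_1 (1 + phi_2) gamma(1) + c_0.
  phi_1 (1 + phi_2) = (0.083)(1.739) = 0.144337,   1 - phi_2^2 = 0.453879.
Replace gamma(1) by A gamma(0) + B and collect gamma(0):
  gamma(0) [0.453879 - (0.144337)(0.318008)] = (0.144337)(-2.260536) + 1.29913
  gamma(0) * 0.407979 = 0.972851
  gamma(0) = 0.972851 / 0.407979 = 2.384563.
Therefore gamma(0) = 2.3846 (to 4 decimal places).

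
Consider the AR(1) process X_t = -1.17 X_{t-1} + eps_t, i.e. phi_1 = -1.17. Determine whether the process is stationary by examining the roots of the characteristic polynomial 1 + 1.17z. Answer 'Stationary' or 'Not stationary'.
\text{Not stationary}

The AR(p) characteristic polynomial is P(z) = 1 + 1.17z.
Stationarity requires all roots to lie outside the unit circle, i.e. |z| > 1 for every root.
This is linear in z: 1 + (1.17) z = 0  =>  z = -1/(1.17) = -0.854701,  |z| = 0.854701.
Moduli of all roots: 0.8547.
All moduli strictly greater than 1? No.
Verdict: Not stationary.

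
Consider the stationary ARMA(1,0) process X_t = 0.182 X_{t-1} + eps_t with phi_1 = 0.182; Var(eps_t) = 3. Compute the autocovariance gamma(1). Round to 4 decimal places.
\gamma(1) = 0.5647

Multiply the model equation by X_{t-k} and take expectations. With theta_0 = psi_0 = 1 and psi_j the MA(infinity) weights, this gives
  gamma(k) - sum_i phi_i gamma(k-i) = c_k,
  c_k = sigma^2 * sum_{j=k..q} theta_j psi_{j-k}   (c_k = 0 for k > q),
using gamma(-m) = gamma(m).
Pure AR (q = 0): c_0 = sigma^2 = 3, c_k = 0 for k >= 1.
Equations for k = 0 and k = 1 (AR order 1):
  gamma(0) = phi_1 gamma(1) + c_0
  gamma(1) = phi_1 gamma(0) + c_1
Substituting the second into the first: gamma(0) (1 - phi_1^2) = c_0 + phi_1 c_1, so
  gamma(0) = c_0 / (1 - phi_1^2) = 3 / (1 - (0.182)^2) = 3 / 0.966876 = 3.102776.
  gamma(1) = phi_1 gamma(0) = (0.182)(3.102776) = 0.564705.
Therefore gamma(1) = 0.5647 (to 4 decimal places).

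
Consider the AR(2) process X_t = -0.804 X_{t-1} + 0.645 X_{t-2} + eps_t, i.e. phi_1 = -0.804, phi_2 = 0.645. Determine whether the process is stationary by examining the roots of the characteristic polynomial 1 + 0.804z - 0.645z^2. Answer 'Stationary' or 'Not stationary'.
\text{Not stationary}

The AR(p) characteristic polynomial is P(z) = 1 + 0.804z - 0.645z^2.
Stationarity requires all roots to lie outside the unit circle, i.e. |z| > 1 for every root.
Set 1 + (0.804) z + (-0.645) z^2 = 0, i.e. a z^2 + b z + c = 0 with a = -0.645, b = 0.804, c = 1.
Discriminant D = b^2 - 4ac = (0.804)^2 - 4*(-0.645)*1 = 0.646416 - (-2.58) = 3.226416.
D >= 0, so the roots are real: z = (-b +/- sqrt(D)) / (2a) = (-0.804 +/- 1.796223) / (-1.29).
  z_1 = (-0.804 + 1.796223) / (-1.29) = -0.7692,   |z_1| = 0.7692.
  z_2 = (-0.804 - 1.796223) / (-1.29) = 2.0157,   |z_2| = 2.0157.
Moduli of all roots: 0.7692, 2.0157.
All moduli strictly greater than 1? No.
Verdict: Not stationary.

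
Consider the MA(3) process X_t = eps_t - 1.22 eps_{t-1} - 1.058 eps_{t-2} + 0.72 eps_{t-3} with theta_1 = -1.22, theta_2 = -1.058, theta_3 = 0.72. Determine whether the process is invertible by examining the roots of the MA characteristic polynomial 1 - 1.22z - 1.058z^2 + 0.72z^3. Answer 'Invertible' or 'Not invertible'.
\text{Not invertible}

The MA(q) characteristic polynomial is P(z) = 1 - 1.22z - 1.058z^2 + 0.72z^3.
Invertibility requires all roots to lie outside the unit circle, i.e. |z| > 1 for every root.
Degree 3: look for a simple real root z0 first, then factor out (1 - z/z0) and solve the remaining quadratic.
Testing z0 = 0.625: P(0.625) = 1 + (-1.22)(0.625) + (-1.058)(0.625)^2 + (0.72)(0.625)^3
  = 1 + (-0.7625) + (-0.413281) + (0.175781) = 0.  So z_0 = 0.625 is a root, |z_0| = 0.625.
Divide out the factor (1 - 1.6 z) = (1 - z/z0) (since 1/z0 = 1.6):
  P(z) = (1 - 1.6 z)(1 + (0.38) z + (-0.45) z^2)
  [check: z-coef 0.38 - (1.6) = -1.22; z^2-coef -0.45 - (1.6)(0.38) = -1.058; z^3-coef -(1.6)(-0.45) = 0.72.]
Remaining roots from the quadratic factor 1 + (0.38) z + (-0.45) z^2:
  Set 1 + (0.38) z + (-0.45) z^2 = 0, i.e. a z^2 + b z + c = 0 with a = -0.45, b = 0.38, c = 1.
  Discriminant D = b^2 - 4ac = (0.38)^2 - 4*(-0.45)*1 = 0.1444 - (-1.8) = 1.9444.
  D >= 0, so the roots are real: z = (-b +/- sqrt(D)) / (2a) = (-0.38 +/- 1.394417) / (-0.9).
    z_1 = (-0.38 + 1.394417) / (-0.9) = -1.1271,   |z_1| = 1.1271.
    z_2 = (-0.38 - 1.394417) / (-0.9) = 1.9716,   |z_2| = 1.9716.
Moduli of all roots: 0.6250, 1.1271, 1.9716.
All moduli strictly greater than 1? No.
Verdict: Not invertible.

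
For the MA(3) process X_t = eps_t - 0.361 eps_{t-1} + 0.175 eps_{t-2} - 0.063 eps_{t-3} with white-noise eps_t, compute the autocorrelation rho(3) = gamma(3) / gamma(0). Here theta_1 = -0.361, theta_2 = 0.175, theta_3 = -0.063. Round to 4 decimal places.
\rho(3) = -0.0541

For an MA(q) process with theta_0 = 1, the autocovariance is
  gamma(k) = sigma^2 * sum_{i=0..q-k} theta_i * theta_{i+k},
and rho(k) = gamma(k) / gamma(0). Sigma^2 cancels.
  numerator   = (1)*(-0.063) = -0.063.
  denominator = (1)^2 + (-0.361)^2 + (0.175)^2 + (-0.063)^2 = 1.164915.
  rho(3) = -0.063 / 1.164915 = -0.0541.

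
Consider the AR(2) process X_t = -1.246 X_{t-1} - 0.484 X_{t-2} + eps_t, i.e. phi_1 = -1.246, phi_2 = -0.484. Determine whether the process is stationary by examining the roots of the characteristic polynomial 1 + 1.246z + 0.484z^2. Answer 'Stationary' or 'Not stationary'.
\text{Stationary}

The AR(p) characteristic polynomial is P(z) = 1 + 1.246z + 0.484z^2.
Stationarity requires all roots to lie outside the unit circle, i.e. |z| > 1 for every root.
Set 1 + (1.246) z + (0.484) z^2 = 0, i.e. a z^2 + b z + c = 0 with a = 0.484, b = 1.246, c = 1.
Discriminant D = b^2 - 4ac = (1.246)^2 - 4*(0.484)*1 = 1.552516 - (1.936) = -0.383484.
D < 0, so the roots are the complex-conjugate pair z = (-b +/- i sqrt(-D)) / (2a) = -1.2872 +/- 0.6397i.
For a conjugate pair |z|^2 = z * conj(z) = (product of roots) = c/a = 1/(0.484) = 2.066116, so |z| = sqrt(2.066116) = 1.4374 for both roots.
Moduli of all roots: 1.4374, 1.4374.
All moduli strictly greater than 1? Yes.
Verdict: Stationary.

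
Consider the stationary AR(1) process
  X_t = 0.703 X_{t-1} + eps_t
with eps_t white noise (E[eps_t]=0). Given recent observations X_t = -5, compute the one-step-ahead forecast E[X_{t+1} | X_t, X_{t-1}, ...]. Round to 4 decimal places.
E[X_{t+1} \mid \mathcal F_t] = -3.5150

For an AR(p) model X_t = c + sum_i phi_i X_{t-i} + eps_t, the
one-step-ahead conditional mean is
  E[X_{t+1} | X_t, ...] = c + sum_i phi_i X_{t+1-i}.
Substitute known values:
  E[X_{t+1} | ...] = (0.703) * (-5)
                   = -3.5150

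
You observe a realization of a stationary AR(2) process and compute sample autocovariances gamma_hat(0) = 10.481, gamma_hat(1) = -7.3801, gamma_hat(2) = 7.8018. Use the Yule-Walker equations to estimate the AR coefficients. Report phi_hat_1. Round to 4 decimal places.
\hat\phi_{1} = -0.3570

The Yule-Walker equations for an AR(p) process read, in matrix form,
  Gamma_p phi = r_p,   with   (Gamma_p)_{ij} = gamma(|i - j|),
                       (r_p)_i = gamma(i),   i,j = 1..p.
Substitute the sample gammas (Toeplitz matrix and right-hand side of size 2):
  Gamma_p = [[10.481, -7.3801], [-7.3801, 10.481]]
  r_p     = [-7.3801, 7.8018]
Written out:
  10.481 phi_1 - 7.3801 phi_2 = -7.3801
  -7.3801 phi_1 + 10.481 phi_2 = 7.8018
Solve by Cramer's rule:
  det = gamma(0)^2 - gamma(1)^2 = (10.481)^2 - (-7.3801)^2 = 109.851361 - 54.46587601 = 55.38548499
  phi_hat_1 = [gamma(1) gamma(0) - gamma(1) gamma(2)] / det = [(-7.3801)(10.481) - (-7.3801)(7.8018)] / 55.38548499 = -19.77276392 / 55.38548499 = -0.357
  phi_hat_2 = [gamma(0) gamma(2) - gamma(1)^2] / det = [(10.481)(7.8018) - (-7.3801)^2] / 55.38548499 = 27.30478979 / 55.38548499 = 0.493
So phi_hat = [-0.3570, 0.4930].
Therefore phi_hat_1 = -0.3570.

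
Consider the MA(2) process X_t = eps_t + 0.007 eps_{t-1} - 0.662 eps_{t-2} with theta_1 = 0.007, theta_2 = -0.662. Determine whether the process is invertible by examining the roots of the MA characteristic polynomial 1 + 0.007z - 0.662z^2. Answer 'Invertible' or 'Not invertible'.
\text{Invertible}

The MA(q) characteristic polynomial is P(z) = 1 + 0.007z - 0.662z^2.
Invertibility requires all roots to lie outside the unit circle, i.e. |z| > 1 for every root.
Set 1 + (0.007) z + (-0.662) z^2 = 0, i.e. a z^2 + b z + c = 0 with a = -0.662, b = 0.007, c = 1.
Discriminant D = b^2 - 4ac = (0.007)^2 - 4*(-0.662)*1 = 0.000049 - (-2.648) = 2.648049.
D >= 0, so the roots are real: z = (-b +/- sqrt(D)) / (2a) = (-0.007 +/- 1.627283) / (-1.324).
  z_1 = (-0.007 + 1.627283) / (-1.324) = -1.2238,   |z_1| = 1.2238.
  z_2 = (-0.007 - 1.627283) / (-1.324) = 1.2344,   |z_2| = 1.2344.
Moduli of all roots: 1.2238, 1.2344.
All moduli strictly greater than 1? Yes.
Verdict: Invertible.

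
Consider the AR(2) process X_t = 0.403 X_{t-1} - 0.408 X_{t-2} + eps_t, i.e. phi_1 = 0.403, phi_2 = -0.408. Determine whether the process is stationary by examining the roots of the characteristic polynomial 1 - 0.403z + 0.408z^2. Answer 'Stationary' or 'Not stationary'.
\text{Stationary}

The AR(p) characteristic polynomial is P(z) = 1 - 0.403z + 0.408z^2.
Stationarity requires all roots to lie outside the unit circle, i.e. |z| > 1 for every root.
Set 1 + (-0.403) z + (0.408) z^2 = 0, i.e. a z^2 + b z + c = 0 with a = 0.408, b = -0.403, c = 1.
Discriminant D = b^2 - 4ac = (-0.403)^2 - 4*(0.408)*1 = 0.162409 - (1.632) = -1.469591.
D < 0, so the roots are the complex-conjugate pair z = (-b +/- i sqrt(-D)) / (2a) = 0.4939 +/- 1.4856i.
For a conjugate pair |z|^2 = z * conj(z) = (product of roots) = c/a = 1/(0.408) = 2.45098, so |z| = sqrt(2.45098) = 1.5656 for both roots.
Moduli of all roots: 1.5656, 1.5656.
All moduli strictly greater than 1? Yes.
Verdict: Stationary.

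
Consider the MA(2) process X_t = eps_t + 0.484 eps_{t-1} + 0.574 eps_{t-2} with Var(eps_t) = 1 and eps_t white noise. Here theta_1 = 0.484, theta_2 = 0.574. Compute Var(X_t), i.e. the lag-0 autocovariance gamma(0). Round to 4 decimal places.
\gamma(0) = 1.5637

For an MA(q) process X_t = eps_t + sum_i theta_i eps_{t-i} with
Var(eps_t) = sigma^2, the variance is
  gamma(0) = sigma^2 * (1 + sum_i theta_i^2).
  sum_i theta_i^2 = (0.484)^2 + (0.574)^2 = 0.234256 + 0.329476 = 0.563732.
  gamma(0) = 1 * (1 + 0.563732) = 1 * 1.563732 = 1.563732, which rounds to 1.5637.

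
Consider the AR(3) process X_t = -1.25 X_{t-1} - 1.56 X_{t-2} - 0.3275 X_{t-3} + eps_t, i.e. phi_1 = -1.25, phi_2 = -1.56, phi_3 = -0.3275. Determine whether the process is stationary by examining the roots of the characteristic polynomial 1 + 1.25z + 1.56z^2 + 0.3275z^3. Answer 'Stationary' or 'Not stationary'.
\text{Not stationary}

The AR(p) characteristic polynomial is P(z) = 1 + 1.25z + 1.56z^2 + 0.3275z^3.
Stationarity requires all roots to lie outside the unit circle, i.e. |z| > 1 for every root.
Degree 3: look for a simple real root z0 first, then factor out (1 - z/z0) and solve the remaining quadratic.
Testing z0 = -4: P(-4) = 1 + (1.25)(-4) + (1.56)(-4)^2 + (0.3275)(-4)^3
  = 1 + (-5) + (24.96) + (-20.96) = 0.  So z_0 = -4 is a root, |z_0| = 4.
Divide out the factor (1 + 0.25 z) = (1 - z/z0) (since 1/z0 = -0.25):
  P(z) = (1 + 0.25 z)(1 + (1) z + (1.31) z^2)
  [check: z-coef 1 - (-0.25) = 1.25; z^2-coef 1.31 - (-0.25)(1) = 1.56; z^3-coef -(-0.25)(1.31) = 0.3275.]
Remaining roots from the quadratic factor 1 + (1) z + (1.31) z^2:
  Set 1 + (1) z + (1.31) z^2 = 0, i.e. a z^2 + b z + c = 0 with a = 1.31, b = 1, c = 1.
  Discriminant D = b^2 - 4ac = (1)^2 - 4*(1.31)*1 = 1 - (5.24) = -4.24.
  D < 0, so the roots are the complex-conjugate pair z = (-b +/- i sqrt(-D)) / (2a) = -0.3817 +/- 0.7859i.
  For a conjugate pair |z|^2 = z * conj(z) = (product of roots) = c/a = 1/(1.31) = 0.763359, so |z| = sqrt(0.763359) = 0.8737 for both roots.
Moduli of all roots: 4.0000, 0.8737, 0.8737.
All moduli strictly greater than 1? No.
Verdict: Not stationary.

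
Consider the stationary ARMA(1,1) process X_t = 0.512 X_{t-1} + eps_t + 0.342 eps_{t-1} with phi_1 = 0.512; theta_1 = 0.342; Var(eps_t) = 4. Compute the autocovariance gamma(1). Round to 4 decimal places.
\gamma(1) = 5.4403

Multiply the model equation by X_{t-k} and take expectations. With theta_0 = psi_0 = 1 and psi_j the MA(infinity) weights, this gives
  gamma(k) - sum_i phi_i gamma(k-i) = c_k,
  c_k = sigma^2 * sum_{j=k..q} theta_j psi_{j-k}   (c_k = 0 for k > q),
using gamma(-m) = gamma(m).
psi-weights needed (psi_j = theta_j + sum_i phi_i psi_{j-i}):
  psi_1 = theta_1 + phi_1 = 0.342 + (0.512) = 0.854
Right-hand sides:
  c_0 = sigma^2 (1 + theta_1 psi_1) = 4 * (1 + (0.342)(0.854)) = 4 * 1.292068 = 5.168272
  c_1 = sigma^2 theta_1 = 4 * (0.342) = 1.368
  c_2 = 0
Equations for k = 0 and k = 1 (AR order 1):
  gamma(0) = phi_1 gamma(1) + c_0
  gamma(1) = phi_1 gamma(0) + c_1
Substituting the second into the first: gamma(0) (1 - phi_1^2) = c_0 + phi_1 c_1, so
  gamma(0) = (c_0 + phi_1 c_1) / (1 - phi_1^2) = (5.168272 + (0.512)(1.368)) / (1 - (0.512)^2) = 5.868688 / 0.737856 = 7.953704.
  gamma(1) = phi_1 gamma(0) + c_1 = (0.512)(7.953704) + (1.368) = 5.440296.
Therefore gamma(1) = 5.4403 (to 4 decimal places).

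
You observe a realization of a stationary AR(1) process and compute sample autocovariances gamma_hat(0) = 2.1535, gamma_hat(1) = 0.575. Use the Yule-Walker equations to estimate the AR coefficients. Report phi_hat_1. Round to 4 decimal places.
\hat\phi_{1} = 0.2670

The Yule-Walker equations for an AR(p) process read, in matrix form,
  Gamma_p phi = r_p,   with   (Gamma_p)_{ij} = gamma(|i - j|),
                       (r_p)_i = gamma(i),   i,j = 1..p.
Substitute the sample gammas (Toeplitz matrix and right-hand side of size 1):
  Gamma_p = [[2.1535]]
  r_p     = [0.575]
With p = 1 this is the single equation gamma(0) phi_1 = gamma(1):
  phi_hat_1 = gamma(1) / gamma(0) = 0.575 / 2.1535 = 0.2670.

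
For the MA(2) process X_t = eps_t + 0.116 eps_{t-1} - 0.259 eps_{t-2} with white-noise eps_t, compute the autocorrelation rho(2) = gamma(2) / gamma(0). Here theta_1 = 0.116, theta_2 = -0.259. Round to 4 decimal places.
\rho(2) = -0.2397

For an MA(q) process with theta_0 = 1, the autocovariance is
  gamma(k) = sigma^2 * sum_{i=0..q-k} theta_i * theta_{i+k},
and rho(k) = gamma(k) / gamma(0). Sigma^2 cancels.
  numerator   = (1)*(-0.259) = -0.259.
  denominator = (1)^2 + (0.116)^2 + (-0.259)^2 = 1.080537.
  rho(2) = -0.259 / 1.080537 = -0.2397.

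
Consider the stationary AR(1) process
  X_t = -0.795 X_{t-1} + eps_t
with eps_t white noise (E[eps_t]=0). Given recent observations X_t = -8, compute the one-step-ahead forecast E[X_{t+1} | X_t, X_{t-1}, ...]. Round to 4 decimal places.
E[X_{t+1} \mid \mathcal F_t] = 6.3600

For an AR(p) model X_t = c + sum_i phi_i X_{t-i} + eps_t, the
one-step-ahead conditional mean is
  E[X_{t+1} | X_t, ...] = c + sum_i phi_i X_{t+1-i}.
Substitute known values:
  E[X_{t+1} | ...] = (-0.795) * (-8)
                   = 6.3600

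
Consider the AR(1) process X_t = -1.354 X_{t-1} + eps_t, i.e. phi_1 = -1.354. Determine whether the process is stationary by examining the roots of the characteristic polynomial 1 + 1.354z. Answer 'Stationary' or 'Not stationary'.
\text{Not stationary}

The AR(p) characteristic polynomial is P(z) = 1 + 1.354z.
Stationarity requires all roots to lie outside the unit circle, i.e. |z| > 1 for every root.
This is linear in z: 1 + (1.354) z = 0  =>  z = -1/(1.354) = -0.738552,  |z| = 0.738552.
Moduli of all roots: 0.7386.
All moduli strictly greater than 1? No.
Verdict: Not stationary.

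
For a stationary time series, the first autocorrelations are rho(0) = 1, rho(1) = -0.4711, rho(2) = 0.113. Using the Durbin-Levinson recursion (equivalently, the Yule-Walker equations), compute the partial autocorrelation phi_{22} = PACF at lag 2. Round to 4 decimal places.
\phi_{22} = -0.1400

The PACF at lag k is phi_{kk}, the last component of the solution
to the Yule-Walker system G_k phi = r_k where
  (G_k)_{ij} = rho(|i - j|), (r_k)_i = rho(i), i,j = 1..k.
Equivalently, Durbin-Levinson gives phi_{kk} iteratively:
  phi_{11} = rho(1)
  phi_{kk} = [rho(k) - sum_{j=1..k-1} phi_{k-1,j} rho(k-j)]
            / [1 - sum_{j=1..k-1} phi_{k-1,j} rho(j)],
  phi_{k,j} = phi_{k-1,j} - phi_{kk} phi_{k-1,k-j},  j = 1..k-1.
Step k = 1:
  phi_11 = rho(1) = -0.4711.
Step k = 2:
  phi_22 = [rho(2) - phi_11 rho(1)] / [1 - phi_11 rho(1)] = [0.113 - (-0.4711)(-0.4711)] / [1 - (-0.4711)(-0.4711)]
         = -0.10893521 / 0.77806479 = -0.14.
Therefore phi_{22} = -0.1400.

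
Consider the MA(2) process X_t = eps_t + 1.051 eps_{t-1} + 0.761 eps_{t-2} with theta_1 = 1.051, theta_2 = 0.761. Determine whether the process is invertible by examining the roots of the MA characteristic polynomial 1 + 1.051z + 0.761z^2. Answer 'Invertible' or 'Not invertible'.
\text{Invertible}

The MA(q) characteristic polynomial is P(z) = 1 + 1.051z + 0.761z^2.
Invertibility requires all roots to lie outside the unit circle, i.e. |z| > 1 for every root.
Set 1 + (1.051) z + (0.761) z^2 = 0, i.e. a z^2 + b z + c = 0 with a = 0.761, b = 1.051, c = 1.
Discriminant D = b^2 - 4ac = (1.051)^2 - 4*(0.761)*1 = 1.104601 - (3.044) = -1.939399.
D < 0, so the roots are the complex-conjugate pair z = (-b +/- i sqrt(-D)) / (2a) = -0.6905 +/- 0.915i.
For a conjugate pair |z|^2 = z * conj(z) = (product of roots) = c/a = 1/(0.761) = 1.31406, so |z| = sqrt(1.31406) = 1.1463 for both roots.
Moduli of all roots: 1.1463, 1.1463.
All moduli strictly greater than 1? Yes.
Verdict: Invertible.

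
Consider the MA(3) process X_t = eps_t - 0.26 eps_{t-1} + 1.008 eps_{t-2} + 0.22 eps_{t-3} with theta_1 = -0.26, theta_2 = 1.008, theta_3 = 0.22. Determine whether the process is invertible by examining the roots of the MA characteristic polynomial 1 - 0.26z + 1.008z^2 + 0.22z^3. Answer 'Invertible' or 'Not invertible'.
\text{Not invertible}

The MA(q) characteristic polynomial is P(z) = 1 - 0.26z + 1.008z^2 + 0.22z^3.
Invertibility requires all roots to lie outside the unit circle, i.e. |z| > 1 for every root.
Degree 3: look for a simple real root z0 first, then factor out (1 - z/z0) and solve the remaining quadratic.
Testing z0 = -5: P(-5) = 1 + (-0.26)(-5) + (1.008)(-5)^2 + (0.22)(-5)^3
  = 1 + (1.3) + (25.2) + (-27.5) = 0.  So z_0 = -5 is a root, |z_0| = 5.
Divide out the factor (1 + 0.2 z) = (1 - z/z0) (since 1/z0 = -0.2):
  P(z) = (1 + 0.2 z)(1 + (-0.46) z + (1.1) z^2)
  [check: z-coef -0.46 - (-0.2) = -0.26; z^2-coef 1.1 - (-0.2)(-0.46) = 1.008; z^3-coef -(-0.2)(1.1) = 0.22.]
Remaining roots from the quadratic factor 1 + (-0.46) z + (1.1) z^2:
  Set 1 + (-0.46) z + (1.1) z^2 = 0, i.e. a z^2 + b z + c = 0 with a = 1.1, b = -0.46, c = 1.
  Discriminant D = b^2 - 4ac = (-0.46)^2 - 4*(1.1)*1 = 0.2116 - (4.4) = -4.1884.
  D < 0, so the roots are the complex-conjugate pair z = (-b +/- i sqrt(-D)) / (2a) = 0.2091 +/- 0.9303i.
  For a conjugate pair |z|^2 = z * conj(z) = (product of roots) = c/a = 1/(1.1) = 0.909091, so |z| = sqrt(0.909091) = 0.9535 for both roots.
Moduli of all roots: 5.0000, 0.9535, 0.9535.
All moduli strictly greater than 1? No.
Verdict: Not invertible.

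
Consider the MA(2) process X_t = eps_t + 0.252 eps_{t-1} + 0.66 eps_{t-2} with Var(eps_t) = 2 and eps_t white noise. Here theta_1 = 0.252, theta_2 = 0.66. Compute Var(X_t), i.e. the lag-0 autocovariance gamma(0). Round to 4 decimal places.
\gamma(0) = 2.9982

For an MA(q) process X_t = eps_t + sum_i theta_i eps_{t-i} with
Var(eps_t) = sigma^2, the variance is
  gamma(0) = sigma^2 * (1 + sum_i theta_i^2).
  sum_i theta_i^2 = (0.252)^2 + (0.66)^2 = 0.063504 + 0.4356 = 0.499104.
  gamma(0) = 2 * (1 + 0.499104) = 2 * 1.499104 = 2.998208, which rounds to 2.9982.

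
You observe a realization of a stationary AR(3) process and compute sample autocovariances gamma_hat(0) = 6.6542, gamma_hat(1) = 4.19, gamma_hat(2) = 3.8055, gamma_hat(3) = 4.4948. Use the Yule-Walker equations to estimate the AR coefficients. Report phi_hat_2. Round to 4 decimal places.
\hat\phi_{2} = 0.0990

The Yule-Walker equations for an AR(p) process read, in matrix form,
  Gamma_p phi = r_p,   with   (Gamma_p)_{ij} = gamma(|i - j|),
                       (r_p)_i = gamma(i),   i,j = 1..p.
Substitute the sample gammas (Toeplitz matrix and right-hand side of size 3):
  Gamma_p = [[6.6542, 4.19, 3.8055], [4.19, 6.6542, 4.19], [3.8055, 4.19, 6.6542]]
  r_p     = [4.19, 3.8055, 4.4948]
Written out (R1..R3):
  (R1) 6.6542 phi_1 + 4.19 phi_2 + 3.8055 phi_3 = 4.19
  (R2) 4.19 phi_1 + 6.6542 phi_2 + 4.19 phi_3 = 3.8055
  (R3) 3.8055 phi_1 + 4.19 phi_2 + 6.6542 phi_3 = 4.4948
Gaussian elimination:
  R2 <- R2 - (4.19/6.6542) R1 = R2 - (0.629677) R1:  4.015851 phi_2 + 1.793762 phi_3 = 1.167151
  R3 <- R3 - (3.8055/6.6542) R1 = R3 - (0.571894) R1:  1.793762 phi_2 + 4.477856 phi_3 = 2.098562
  R3 <- R3 - (1.793762/4.015851) R2 = R3 - (0.44667) R2:  3.676635 phi_3 = 1.57723
Back-substitution:
  phi_hat_3 = 1.57723 / 3.676635 = 0.428987
  phi_hat_2 = (1.167151 - (1.793762)(0.428987)) / 4.015851 = 0.09902
  phi_hat_1 = (4.19 - (4.19)(0.09902) - (3.8055)(0.428987)) / 6.6542 = 0.321991
So phi_hat = [0.3220, 0.0990, 0.4290].
Therefore phi_hat_2 = 0.0990.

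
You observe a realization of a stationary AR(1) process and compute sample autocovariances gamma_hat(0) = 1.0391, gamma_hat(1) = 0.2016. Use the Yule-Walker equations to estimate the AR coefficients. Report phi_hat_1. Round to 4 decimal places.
\hat\phi_{1} = 0.1940

The Yule-Walker equations for an AR(p) process read, in matrix form,
  Gamma_p phi = r_p,   with   (Gamma_p)_{ij} = gamma(|i - j|),
                       (r_p)_i = gamma(i),   i,j = 1..p.
Substitute the sample gammas (Toeplitz matrix and right-hand side of size 1):
  Gamma_p = [[1.0391]]
  r_p     = [0.2016]
With p = 1 this is the single equation gamma(0) phi_1 = gamma(1):
  phi_hat_1 = gamma(1) / gamma(0) = 0.2016 / 1.0391 = 0.1940.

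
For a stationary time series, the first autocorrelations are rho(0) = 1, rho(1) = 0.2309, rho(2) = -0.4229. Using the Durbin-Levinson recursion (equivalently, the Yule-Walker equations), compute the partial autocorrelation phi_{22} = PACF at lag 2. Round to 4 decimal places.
\phi_{22} = -0.5030

The PACF at lag k is phi_{kk}, the last component of the solution
to the Yule-Walker system G_k phi = r_k where
  (G_k)_{ij} = rho(|i - j|), (r_k)_i = rho(i), i,j = 1..k.
Equivalently, Durbin-Levinson gives phi_{kk} iteratively:
  phi_{11} = rho(1)
  phi_{kk} = [rho(k) - sum_{j=1..k-1} phi_{k-1,j} rho(k-j)]
            / [1 - sum_{j=1..k-1} phi_{k-1,j} rho(j)],
  phi_{k,j} = phi_{k-1,j} - phi_{kk} phi_{k-1,k-j},  j = 1..k-1.
Step k = 1:
  phi_11 = rho(1) = 0.2309.
Step k = 2:
  phi_22 = [rho(2) - phi_11 rho(1)] / [1 - phi_11 rho(1)] = [-0.4229 - (0.2309)(0.2309)] / [1 - (0.2309)(0.2309)]
         = -0.47621481 / 0.94668519 = -0.503.
Therefore phi_{22} = -0.5030.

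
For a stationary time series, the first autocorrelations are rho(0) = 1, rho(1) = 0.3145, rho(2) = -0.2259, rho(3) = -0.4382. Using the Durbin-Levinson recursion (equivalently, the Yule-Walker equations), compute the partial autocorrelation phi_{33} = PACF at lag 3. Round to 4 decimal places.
\phi_{33} = -0.2910

The PACF at lag k is phi_{kk}, the last component of the solution
to the Yule-Walker system G_k phi = r_k where
  (G_k)_{ij} = rho(|i - j|), (r_k)_i = rho(i), i,j = 1..k.
Equivalently, Durbin-Levinson gives phi_{kk} iteratively:
  phi_{11} = rho(1)
  phi_{kk} = [rho(k) - sum_{j=1..k-1} phi_{k-1,j} rho(k-j)]
            / [1 - sum_{j=1..k-1} phi_{k-1,j} rho(j)],
  phi_{k,j} = phi_{k-1,j} - phi_{kk} phi_{k-1,k-j},  j = 1..k-1.
Step k = 1:
  phi_11 = rho(1) = 0.3145.
Step k = 2:
  phi_22 = [rho(2) - phi_11 rho(1)] / [1 - phi_11 rho(1)] = [-0.2259 - (0.3145)(0.3145)] / [1 - (0.3145)(0.3145)]
         = -0.32481025 / 0.90108975 = -0.360464.
  Update: phi_21 = phi_11 - phi_22 phi_11 = 0.3145 - (-0.360464)(0.3145) = 0.427866.
Step k = 3:
  phi_33 = [rho(3) - phi_21 rho(2) - phi_22 rho(1)] / [1 - phi_21 rho(1) - phi_22 rho(2)]
    numerator   = -0.4382 - (0.427866)(-0.2259) - (-0.360464)(0.3145) = -0.22817923
    denominator = 1 - (0.427866)(0.3145) - (-0.360464)(-0.2259) = 0.78400741
  phi_33 = -0.22817923 / 0.78400741 = -0.291.
Therefore phi_{33} = -0.2910.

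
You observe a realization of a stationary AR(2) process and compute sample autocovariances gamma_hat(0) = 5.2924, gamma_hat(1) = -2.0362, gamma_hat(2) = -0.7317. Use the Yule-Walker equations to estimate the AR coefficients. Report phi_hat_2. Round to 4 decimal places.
\hat\phi_{2} = -0.3360

The Yule-Walker equations for an AR(p) process read, in matrix form,
  Gamma_p phi = r_p,   with   (Gamma_p)_{ij} = gamma(|i - j|),
                       (r_p)_i = gamma(i),   i,j = 1..p.
Substitute the sample gammas (Toeplitz matrix and right-hand side of size 2):
  Gamma_p = [[5.2924, -2.0362], [-2.0362, 5.2924]]
  r_p     = [-2.0362, -0.7317]
Written out:
  5.2924 phi_1 - 2.0362 phi_2 = -2.0362
  -2.0362 phi_1 + 5.2924 phi_2 = -0.7317
Solve by Cramer's rule:
  det = gamma(0)^2 - gamma(1)^2 = (5.2924)^2 - (-2.0362)^2 = 28.00949776 - 4.14611044 = 23.86338732
  phi_hat_1 = [gamma(1) gamma(0) - gamma(1) gamma(2)] / det = [(-2.0362)(5.2924) - (-2.0362)(-0.7317)] / 23.86338732 = -12.26627242 / 23.86338732 = -0.514
  phi_hat_2 = [gamma(0) gamma(2) - gamma(1)^2] / det = [(5.2924)(-0.7317) - (-2.0362)^2] / 23.86338732 = -8.01855952 / 23.86338732 = -0.336
So phi_hat = [-0.5140, -0.3360].
Therefore phi_hat_2 = -0.3360.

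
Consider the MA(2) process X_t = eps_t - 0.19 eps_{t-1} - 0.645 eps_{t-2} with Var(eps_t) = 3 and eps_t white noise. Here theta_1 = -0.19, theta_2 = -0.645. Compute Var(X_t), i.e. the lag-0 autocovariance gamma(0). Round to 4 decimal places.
\gamma(0) = 4.3564

For an MA(q) process X_t = eps_t + sum_i theta_i eps_{t-i} with
Var(eps_t) = sigma^2, the variance is
  gamma(0) = sigma^2 * (1 + sum_i theta_i^2).
  sum_i theta_i^2 = (-0.19)^2 + (-0.645)^2 = 0.0361 + 0.416025 = 0.452125.
  gamma(0) = 3 * (1 + 0.452125) = 3 * 1.452125 = 4.356375, which rounds to 4.3564.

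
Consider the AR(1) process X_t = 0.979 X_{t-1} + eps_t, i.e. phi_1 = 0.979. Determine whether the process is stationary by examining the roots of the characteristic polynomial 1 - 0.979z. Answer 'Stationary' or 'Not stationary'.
\text{Stationary}

The AR(p) characteristic polynomial is P(z) = 1 - 0.979z.
Stationarity requires all roots to lie outside the unit circle, i.e. |z| > 1 for every root.
This is linear in z: 1 + (-0.979) z = 0  =>  z = -1/(-0.979) = 1.02145,  |z| = 1.02145.
Moduli of all roots: 1.0215.
All moduli strictly greater than 1? Yes.
Verdict: Stationary.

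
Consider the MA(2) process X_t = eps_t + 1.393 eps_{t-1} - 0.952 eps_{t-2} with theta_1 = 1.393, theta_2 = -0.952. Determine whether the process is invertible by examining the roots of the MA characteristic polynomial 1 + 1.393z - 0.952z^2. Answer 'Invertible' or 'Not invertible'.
\text{Not invertible}

The MA(q) characteristic polynomial is P(z) = 1 + 1.393z - 0.952z^2.
Invertibility requires all roots to lie outside the unit circle, i.e. |z| > 1 for every root.
Set 1 + (1.393) z + (-0.952) z^2 = 0, i.e. a z^2 + b z + c = 0 with a = -0.952, b = 1.393, c = 1.
Discriminant D = b^2 - 4ac = (1.393)^2 - 4*(-0.952)*1 = 1.940449 - (-3.808) = 5.748449.
D >= 0, so the roots are real: z = (-b +/- sqrt(D)) / (2a) = (-1.393 +/- 2.397592) / (-1.904).
  z_1 = (-1.393 + 2.397592) / (-1.904) = -0.5276,   |z_1| = 0.5276.
  z_2 = (-1.393 - 2.397592) / (-1.904) = 1.9909,   |z_2| = 1.9909.
Moduli of all roots: 0.5276, 1.9909.
All moduli strictly greater than 1? No.
Verdict: Not invertible.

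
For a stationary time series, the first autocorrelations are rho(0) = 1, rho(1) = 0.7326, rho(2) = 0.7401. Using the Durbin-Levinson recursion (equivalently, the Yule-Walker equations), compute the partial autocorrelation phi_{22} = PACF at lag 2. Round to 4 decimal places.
\phi_{22} = 0.4390

The PACF at lag k is phi_{kk}, the last component of the solution
to the Yule-Walker system G_k phi = r_k where
  (G_k)_{ij} = rho(|i - j|), (r_k)_i = rho(i), i,j = 1..k.
Equivalently, Durbin-Levinson gives phi_{kk} iteratively:
  phi_{11} = rho(1)
  phi_{kk} = [rho(k) - sum_{j=1..k-1} phi_{k-1,j} rho(k-j)]
            / [1 - sum_{j=1..k-1} phi_{k-1,j} rho(j)],
  phi_{k,j} = phi_{k-1,j} - phi_{kk} phi_{k-1,k-j},  j = 1..k-1.
Step k = 1:
  phi_11 = rho(1) = 0.7326.
Step k = 2:
  phi_22 = [rho(2) - phi_11 rho(1)] / [1 - phi_11 rho(1)] = [0.7401 - (0.7326)(0.7326)] / [1 - (0.7326)(0.7326)]
         = 0.20339724 / 0.46329724 = 0.439.
Therefore phi_{22} = 0.4390.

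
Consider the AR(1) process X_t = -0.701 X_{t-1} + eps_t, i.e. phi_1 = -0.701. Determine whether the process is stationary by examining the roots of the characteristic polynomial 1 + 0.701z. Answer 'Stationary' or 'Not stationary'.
\text{Stationary}

The AR(p) characteristic polynomial is P(z) = 1 + 0.701z.
Stationarity requires all roots to lie outside the unit circle, i.e. |z| > 1 for every root.
This is linear in z: 1 + (0.701) z = 0  =>  z = -1/(0.701) = -1.426534,  |z| = 1.426534.
Moduli of all roots: 1.4265.
All moduli strictly greater than 1? Yes.
Verdict: Stationary.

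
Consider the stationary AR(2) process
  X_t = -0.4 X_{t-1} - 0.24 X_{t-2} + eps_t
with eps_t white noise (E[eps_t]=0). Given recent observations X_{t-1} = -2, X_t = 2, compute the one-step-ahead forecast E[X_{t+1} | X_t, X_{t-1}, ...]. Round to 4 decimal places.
E[X_{t+1} \mid \mathcal F_t] = -0.3200

For an AR(p) model X_t = c + sum_i phi_i X_{t-i} + eps_t, the
one-step-ahead conditional mean is
  E[X_{t+1} | X_t, ...] = c + sum_i phi_i X_{t+1-i}.
Substitute known values:
  E[X_{t+1} | ...] = (-0.4) * (2) + (-0.24) * (-2)
                   = -0.3200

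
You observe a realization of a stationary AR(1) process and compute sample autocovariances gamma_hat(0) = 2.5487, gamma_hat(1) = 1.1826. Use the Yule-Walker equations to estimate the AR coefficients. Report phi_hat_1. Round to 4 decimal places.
\hat\phi_{1} = 0.4640

The Yule-Walker equations for an AR(p) process read, in matrix form,
  Gamma_p phi = r_p,   with   (Gamma_p)_{ij} = gamma(|i - j|),
                       (r_p)_i = gamma(i),   i,j = 1..p.
Substitute the sample gammas (Toeplitz matrix and right-hand side of size 1):
  Gamma_p = [[2.5487]]
  r_p     = [1.1826]
With p = 1 this is the single equation gamma(0) phi_1 = gamma(1):
  phi_hat_1 = gamma(1) / gamma(0) = 1.1826 / 2.5487 = 0.4640.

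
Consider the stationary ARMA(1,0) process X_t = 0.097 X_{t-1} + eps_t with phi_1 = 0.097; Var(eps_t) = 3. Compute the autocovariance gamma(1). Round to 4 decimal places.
\gamma(1) = 0.2938

Multiply the model equation by X_{t-k} and take expectations. With theta_0 = psi_0 = 1 and psi_j the MA(infinity) weights, this gives
  gamma(k) - sum_i phi_i gamma(k-i) = c_k,
  c_k = sigma^2 * sum_{j=k..q} theta_j psi_{j-k}   (c_k = 0 for k > q),
using gamma(-m) = gamma(m).
Pure AR (q = 0): c_0 = sigma^2 = 3, c_k = 0 for k >= 1.
Equations for k = 0 and k = 1 (AR order 1):
  gamma(0) = phi_1 gamma(1) + c_0
  gamma(1) = phi_1 gamma(0) + c_1
Substituting the second into the first: gamma(0) (1 - phi_1^2) = c_0 + phi_1 c_1, so
  gamma(0) = c_0 / (1 - phi_1^2) = 3 / (1 - (0.097)^2) = 3 / 0.990591 = 3.028495.
  gamma(1) = phi_1 gamma(0) = (0.097)(3.028495) = 0.293764.
Therefore gamma(1) = 0.2938 (to 4 decimal places).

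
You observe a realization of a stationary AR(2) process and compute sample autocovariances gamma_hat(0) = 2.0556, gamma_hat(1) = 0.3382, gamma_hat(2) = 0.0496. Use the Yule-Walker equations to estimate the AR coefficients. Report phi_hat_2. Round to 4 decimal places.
\hat\phi_{2} = -0.0030

The Yule-Walker equations for an AR(p) process read, in matrix form,
  Gamma_p phi = r_p,   with   (Gamma_p)_{ij} = gamma(|i - j|),
                       (r_p)_i = gamma(i),   i,j = 1..p.
Substitute the sample gammas (Toeplitz matrix and right-hand side of size 2):
  Gamma_p = [[2.0556, 0.3382], [0.3382, 2.0556]]
  r_p     = [0.3382, 0.0496]
Written out:
  2.0556 phi_1 + 0.3382 phi_2 = 0.3382
  0.3382 phi_1 + 2.0556 phi_2 = 0.0496
Solve by Cramer's rule:
  det = gamma(0)^2 - gamma(1)^2 = (2.0556)^2 - (0.3382)^2 = 4.22549136 - 0.11437924 = 4.11111212
  phi_hat_1 = [gamma(1) gamma(0) - gamma(1) gamma(2)] / det = [(0.3382)(2.0556) - (0.3382)(0.0496)] / 4.11111212 = 0.6784292 / 4.11111212 = 0.165
  phi_hat_2 = [gamma(0) gamma(2) - gamma(1)^2] / det = [(2.0556)(0.0496) - (0.3382)^2] / 4.11111212 = -0.01242148 / 4.11111212 = -0.003
So phi_hat = [0.1650, -0.0030].
Therefore phi_hat_2 = -0.0030.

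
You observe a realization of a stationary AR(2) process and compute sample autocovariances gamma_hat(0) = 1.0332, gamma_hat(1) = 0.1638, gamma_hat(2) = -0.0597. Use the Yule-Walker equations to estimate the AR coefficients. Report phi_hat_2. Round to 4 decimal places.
\hat\phi_{2} = -0.0851

The Yule-Walker equations for an AR(p) process read, in matrix form,
  Gamma_p phi = r_p,   with   (Gamma_p)_{ij} = gamma(|i - j|),
                       (r_p)_i = gamma(i),   i,j = 1..p.
Substitute the sample gammas (Toeplitz matrix and right-hand side of size 2):
  Gamma_p = [[1.0332, 0.1638], [0.1638, 1.0332]]
  r_p     = [0.1638, -0.0597]
Written out:
  1.0332 phi_1 + 0.1638 phi_2 = 0.1638
  0.1638 phi_1 + 1.0332 phi_2 = -0.0597
Solve by Cramer's rule:
  det = gamma(0)^2 - gamma(1)^2 = (1.0332)^2 - (0.1638)^2 = 1.06750224 - 0.02683044 = 1.0406718
  phi_hat_1 = [gamma(1) gamma(0) - gamma(1) gamma(2)] / det = [(0.1638)(1.0332) - (0.1638)(-0.0597)] / 1.0406718 = 0.17901702 / 1.0406718 = 0.172
  phi_hat_2 = [gamma(0) gamma(2) - gamma(1)^2] / det = [(1.0332)(-0.0597) - (0.1638)^2] / 1.0406718 = -0.08851248 / 1.0406718 = -0.0851
So phi_hat = [0.1720, -0.0851].
Therefore phi_hat_2 = -0.0851.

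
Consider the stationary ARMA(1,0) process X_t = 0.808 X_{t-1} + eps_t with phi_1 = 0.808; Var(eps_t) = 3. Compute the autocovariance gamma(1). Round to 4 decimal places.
\gamma(1) = 6.9829

Multiply the model equation by X_{t-k} and take expectations. With theta_0 = psi_0 = 1 and psi_j the MA(infinity) weights, this gives
  gamma(k) - sum_i phi_i gamma(k-i) = c_k,
  c_k = sigma^2 * sum_{j=k..q} theta_j psi_{j-k}   (c_k = 0 for k > q),
using gamma(-m) = gamma(m).
Pure AR (q = 0): c_0 = sigma^2 = 3, c_k = 0 for k >= 1.
Equations for k = 0 and k = 1 (AR order 1):
  gamma(0) = phi_1 gamma(1) + c_0
  gamma(1) = phi_1 gamma(0) + c_1
Substituting the second into the first: gamma(0) (1 - phi_1^2) = c_0 + phi_1 c_1, so
  gamma(0) = c_0 / (1 - phi_1^2) = 3 / (1 - (0.808)^2) = 3 / 0.347136 = 8.642146.
  gamma(1) = phi_1 gamma(0) = (0.808)(8.642146) = 6.982854.
Therefore gamma(1) = 6.9829 (to 4 decimal places).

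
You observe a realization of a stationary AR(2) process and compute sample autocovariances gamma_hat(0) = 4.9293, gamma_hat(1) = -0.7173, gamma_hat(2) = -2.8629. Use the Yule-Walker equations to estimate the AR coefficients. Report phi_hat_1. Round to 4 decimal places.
\hat\phi_{1} = -0.2350

The Yule-Walker equations for an AR(p) process read, in matrix form,
  Gamma_p phi = r_p,   with   (Gamma_p)_{ij} = gamma(|i - j|),
                       (r_p)_i = gamma(i),   i,j = 1..p.
Substitute the sample gammas (Toeplitz matrix and right-hand side of size 2):
  Gamma_p = [[4.9293, -0.7173], [-0.7173, 4.9293]]
  r_p     = [-0.7173, -2.8629]
Written out:
  4.9293 phi_1 - 0.7173 phi_2 = -0.7173
  -0.7173 phi_1 + 4.9293 phi_2 = -2.8629
Solve by Cramer's rule:
  det = gamma(0)^2 - gamma(1)^2 = (4.9293)^2 - (-0.7173)^2 = 24.29799849 - 0.51451929 = 23.7834792
  phi_hat_1 = [gamma(1) gamma(0) - gamma(1) gamma(2)] / det = [(-0.7173)(4.9293) - (-0.7173)(-2.8629)] / 23.7834792 = -5.58934506 / 23.7834792 = -0.235
  phi_hat_2 = [gamma(0) gamma(2) - gamma(1)^2] / det = [(4.9293)(-2.8629) - (-0.7173)^2] / 23.7834792 = -14.62661226 / 23.7834792 = -0.615
So phi_hat = [-0.2350, -0.6150].
Therefore phi_hat_1 = -0.2350.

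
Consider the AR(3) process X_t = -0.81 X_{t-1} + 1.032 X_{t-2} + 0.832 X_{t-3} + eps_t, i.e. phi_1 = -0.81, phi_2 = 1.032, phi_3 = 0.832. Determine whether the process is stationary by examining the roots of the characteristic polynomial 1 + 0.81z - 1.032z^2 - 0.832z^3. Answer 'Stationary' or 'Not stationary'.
\text{Not stationary}

The AR(p) characteristic polynomial is P(z) = 1 + 0.81z - 1.032z^2 - 0.832z^3.
Stationarity requires all roots to lie outside the unit circle, i.e. |z| > 1 for every root.
Degree 3: look for a simple real root z0 first, then factor out (1 - z/z0) and solve the remaining quadratic.
Testing z0 = -1.25: P(-1.25) = 1 + (0.81)(-1.25) + (-1.032)(-1.25)^2 + (-0.832)(-1.25)^3
  = 1 + (-1.0125) + (-1.6125) + (1.625) = 0.  So z_0 = -1.25 is a root, |z_0| = 1.25.
Divide out the factor (1 + 0.8 z) = (1 - z/z0) (since 1/z0 = -0.8):
  P(z) = (1 + 0.8 z)(1 + (0.01) z + (-1.04) z^2)
  [check: z-coef 0.01 - (-0.8) = 0.81; z^2-coef -1.04 - (-0.8)(0.01) = -1.032; z^3-coef -(-0.8)(-1.04) = -0.832.]
Remaining roots from the quadratic factor 1 + (0.01) z + (-1.04) z^2:
  Set 1 + (0.01) z + (-1.04) z^2 = 0, i.e. a z^2 + b z + c = 0 with a = -1.04, b = 0.01, c = 1.
  Discriminant D = b^2 - 4ac = (0.01)^2 - 4*(-1.04)*1 = 0.0001 - (-4.16) = 4.1601.
  D >= 0, so the roots are real: z = (-b +/- sqrt(D)) / (2a) = (-0.01 +/- 2.039632) / (-2.08).
    z_1 = (-0.01 + 2.039632) / (-2.08) = -0.9758,   |z_1| = 0.9758.
    z_2 = (-0.01 - 2.039632) / (-2.08) = 0.9854,   |z_2| = 0.9854.
Moduli of all roots: 1.2500, 0.9758, 0.9854.
All moduli strictly greater than 1? No.
Verdict: Not stationary.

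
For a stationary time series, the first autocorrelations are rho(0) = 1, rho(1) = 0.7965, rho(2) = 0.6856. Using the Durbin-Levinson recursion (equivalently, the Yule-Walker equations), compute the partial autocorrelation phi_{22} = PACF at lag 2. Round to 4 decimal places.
\phi_{22} = 0.1400

The PACF at lag k is phi_{kk}, the last component of the solution
to the Yule-Walker system G_k phi = r_k where
  (G_k)_{ij} = rho(|i - j|), (r_k)_i = rho(i), i,j = 1..k.
Equivalently, Durbin-Levinson gives phi_{kk} iteratively:
  phi_{11} = rho(1)
  phi_{kk} = [rho(k) - sum_{j=1..k-1} phi_{k-1,j} rho(k-j)]
            / [1 - sum_{j=1..k-1} phi_{k-1,j} rho(j)],
  phi_{k,j} = phi_{k-1,j} - phi_{kk} phi_{k-1,k-j},  j = 1..k-1.
Step k = 1:
  phi_11 = rho(1) = 0.7965.
Step k = 2:
  phi_22 = [rho(2) - phi_11 rho(1)] / [1 - phi_11 rho(1)] = [0.6856 - (0.7965)(0.7965)] / [1 - (0.7965)(0.7965)]
         = 0.05118775 / 0.36558775 = 0.14.
Therefore phi_{22} = 0.1400.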